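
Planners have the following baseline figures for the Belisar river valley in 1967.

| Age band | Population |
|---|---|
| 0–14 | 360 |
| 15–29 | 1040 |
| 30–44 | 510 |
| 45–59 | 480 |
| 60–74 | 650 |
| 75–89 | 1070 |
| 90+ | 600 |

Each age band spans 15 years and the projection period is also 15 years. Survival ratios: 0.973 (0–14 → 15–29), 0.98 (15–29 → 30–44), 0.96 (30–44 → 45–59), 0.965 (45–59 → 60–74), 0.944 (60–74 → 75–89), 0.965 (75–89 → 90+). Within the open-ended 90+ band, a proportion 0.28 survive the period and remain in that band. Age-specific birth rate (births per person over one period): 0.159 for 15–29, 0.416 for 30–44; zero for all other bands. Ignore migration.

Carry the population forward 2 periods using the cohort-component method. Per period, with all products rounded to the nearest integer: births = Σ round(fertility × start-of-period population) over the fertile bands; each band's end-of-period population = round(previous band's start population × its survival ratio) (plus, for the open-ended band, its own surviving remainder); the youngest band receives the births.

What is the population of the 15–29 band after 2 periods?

Call the groups 1 to 7, youngest first.
Period 1.
Births: 1040 * 0.159 = 165  |  510 * 0.416 = 212 ⇒ total 377
Group 2: 360 * 0.973 = 350
Group 3: 1040 * 0.98 = 1019
Group 4: 510 * 0.96 = 490
Group 5: 480 * 0.965 = 463
Group 6: 650 * 0.944 = 614
Group 7: 1070 * 0.965 + 600 * 0.28 = 1033 + 168 = 1201
Giving 377 / 350 / 1019 / 490 / 463 / 614 / 1201.
Period 2.
Births: 350 * 0.159 = 56  |  1019 * 0.416 = 424 ⇒ total 480
Group 2: 377 * 0.973 = 367
Group 3: 350 * 0.98 = 343
Group 4: 1019 * 0.96 = 978
Group 5: 490 * 0.965 = 473
Group 6: 463 * 0.944 = 437
Group 7: 614 * 0.965 + 1201 * 0.28 = 593 + 336 = 929
Giving 480 / 367 / 343 / 978 / 473 / 437 / 929.

367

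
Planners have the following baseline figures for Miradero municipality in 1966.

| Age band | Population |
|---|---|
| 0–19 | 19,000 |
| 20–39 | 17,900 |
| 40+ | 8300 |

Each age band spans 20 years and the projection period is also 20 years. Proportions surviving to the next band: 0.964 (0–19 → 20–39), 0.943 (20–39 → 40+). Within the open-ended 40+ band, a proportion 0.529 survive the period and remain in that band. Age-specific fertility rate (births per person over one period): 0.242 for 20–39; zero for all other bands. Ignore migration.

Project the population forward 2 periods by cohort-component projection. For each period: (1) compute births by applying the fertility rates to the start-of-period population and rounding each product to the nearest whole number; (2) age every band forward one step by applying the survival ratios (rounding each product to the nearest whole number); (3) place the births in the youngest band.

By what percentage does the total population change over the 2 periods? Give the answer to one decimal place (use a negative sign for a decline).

-17.8

Let band 1 be 0–19 through band 3 = 40+.
[period 1]
Births: 17900 × 0.242 = 4332
Band 2: 19000 × 0.964 = 18316
Band 3: 17900 × 0.943 + 8300 × 0.529 = 16880 + 4391 = 21271
Population now: 0–19=4332, 20–39=18316, 40+=21271
[period 2]
Births: 18316 × 0.242 = 4432
Band 2: 4332 × 0.964 = 4176
Band 3: 18316 × 0.943 + 21271 × 0.529 = 17272 + 11252 = 28524
Population now: 0–19=4432, 20–39=4176, 40+=28524
Total: 45200 → 37132; change = -8068; percentage change = -17.8%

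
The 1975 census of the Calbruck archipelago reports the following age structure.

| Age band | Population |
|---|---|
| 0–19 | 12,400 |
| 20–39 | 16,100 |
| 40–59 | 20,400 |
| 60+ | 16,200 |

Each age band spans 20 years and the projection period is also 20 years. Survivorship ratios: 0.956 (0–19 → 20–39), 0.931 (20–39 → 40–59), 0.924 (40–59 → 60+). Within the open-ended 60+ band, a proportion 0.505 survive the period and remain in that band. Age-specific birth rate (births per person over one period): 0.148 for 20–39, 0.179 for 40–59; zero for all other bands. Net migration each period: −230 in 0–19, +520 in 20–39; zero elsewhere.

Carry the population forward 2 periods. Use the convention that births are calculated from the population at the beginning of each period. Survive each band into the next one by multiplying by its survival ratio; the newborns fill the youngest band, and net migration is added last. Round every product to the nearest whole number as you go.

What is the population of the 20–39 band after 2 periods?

6070

After projecting period 1:
Births: 16100 × 0.148 = 2383, 20400 × 0.179 = 3652 — total 6035
20–39: 12400 × 0.956 = 11854
40–59: 16100 × 0.931 = 14989
60+: 20400 × 0.924 + 16200 × 0.505 = 18850 + 8181 = 27031
Net migration: 0–19 − 230 → 5805; 20–39 + 520 → 12374
End of period: [5805, 12374, 14989, 27031]
After projecting period 2:
Births: 12374 × 0.148 = 1831, 14989 × 0.179 = 2683 — total 4514
20–39: 5805 × 0.956 = 5550
40–59: 12374 × 0.931 = 11520
60+: 14989 × 0.924 + 27031 × 0.505 = 13850 + 13651 = 27501
Net migration: 0–19 − 230 → 4284; 20–39 + 520 → 6070
End of period: [4284, 6070, 11520, 27501]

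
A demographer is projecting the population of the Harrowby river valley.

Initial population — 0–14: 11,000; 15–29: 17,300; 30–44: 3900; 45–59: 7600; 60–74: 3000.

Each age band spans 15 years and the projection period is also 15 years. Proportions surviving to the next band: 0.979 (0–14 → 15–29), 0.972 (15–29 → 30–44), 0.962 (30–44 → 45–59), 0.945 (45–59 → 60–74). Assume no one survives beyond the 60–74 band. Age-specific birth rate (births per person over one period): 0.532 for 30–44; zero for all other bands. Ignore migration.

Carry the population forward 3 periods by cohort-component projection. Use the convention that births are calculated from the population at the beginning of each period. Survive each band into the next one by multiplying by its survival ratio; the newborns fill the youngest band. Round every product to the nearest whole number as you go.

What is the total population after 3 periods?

Let band 1 be 0–14 through band 5 = 60–74.
[period 1]
Births: 3900 × 0.532 = 2075
Band 2: 11000 × 0.979 = 10769
Band 3: 17300 × 0.972 = 16816
Band 4: 3900 × 0.962 = 3752
Band 5: 7600 × 0.945 = 7182
→ [2075, 10769, 16816, 3752, 7182]
[period 2]
Births: 16816 × 0.532 = 8946
Band 2: 2075 × 0.979 = 2031
Band 3: 10769 × 0.972 = 10467
Band 4: 16816 × 0.962 = 16177
Band 5: 3752 × 0.945 = 3546
→ [8946, 2031, 10467, 16177, 3546]
[period 3]
Births: 10467 × 0.532 = 5568
Band 2: 8946 × 0.979 = 8758
Band 3: 2031 × 0.972 = 1974
Band 4: 10467 × 0.962 = 10069
Band 5: 16177 × 0.945 = 15287
→ [5568, 8758, 1974, 10069, 15287]
Total after period 3: 5568 + 8758 + 1974 + 10069 + 15287 = 41656

41656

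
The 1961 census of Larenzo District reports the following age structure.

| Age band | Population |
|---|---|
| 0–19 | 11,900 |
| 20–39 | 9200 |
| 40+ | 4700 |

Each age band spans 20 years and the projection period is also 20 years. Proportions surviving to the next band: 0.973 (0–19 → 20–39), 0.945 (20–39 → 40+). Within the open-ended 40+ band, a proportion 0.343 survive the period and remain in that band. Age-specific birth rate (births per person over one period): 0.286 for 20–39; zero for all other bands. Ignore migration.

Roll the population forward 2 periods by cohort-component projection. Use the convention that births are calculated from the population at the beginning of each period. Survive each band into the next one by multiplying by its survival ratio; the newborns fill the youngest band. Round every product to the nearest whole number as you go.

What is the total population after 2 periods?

Numbering the bands 1..3 from youngest to oldest:
— Period 1 —
Births: 9200 × 0.286 = 2631
Band 2: 11900 × 0.973 = 11579
Band 3: 9200 × 0.945 + 4700 × 0.343 = 8694 + 1612 = 10306
End of period: [2631, 11579, 10306]
— Period 2 —
Births: 11579 × 0.286 = 3312
Band 2: 2631 × 0.973 = 2560
Band 3: 11579 × 0.945 + 10306 × 0.343 = 10942 + 3535 = 14477
End of period: [3312, 2560, 14477]
Total after period 2: 3312 + 2560 + 14477 = 20349

20349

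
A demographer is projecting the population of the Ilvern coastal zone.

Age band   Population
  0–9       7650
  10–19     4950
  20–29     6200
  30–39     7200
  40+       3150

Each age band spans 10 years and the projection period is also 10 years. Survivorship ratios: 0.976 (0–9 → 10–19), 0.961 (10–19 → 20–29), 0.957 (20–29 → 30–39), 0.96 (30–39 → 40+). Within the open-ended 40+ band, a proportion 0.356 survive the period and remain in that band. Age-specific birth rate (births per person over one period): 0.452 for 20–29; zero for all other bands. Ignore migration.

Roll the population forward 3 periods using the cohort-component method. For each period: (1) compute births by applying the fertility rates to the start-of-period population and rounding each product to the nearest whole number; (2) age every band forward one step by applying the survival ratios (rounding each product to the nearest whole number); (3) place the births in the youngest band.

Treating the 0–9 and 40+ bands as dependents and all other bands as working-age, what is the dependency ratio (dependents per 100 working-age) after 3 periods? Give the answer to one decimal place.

92.0

(Bands numbered youngest = 1 to oldest = 5.)
[period 1]
Births: 6200 × 0.452 = 2802
Band 2: 7650 × 0.976 = 7466
Band 3: 4950 × 0.961 = 4757
Band 4: 6200 × 0.957 = 5933
Band 5: 7200 × 0.96 + 3150 × 0.356 = 6912 + 1121 = 8033
→ [2802, 7466, 4757, 5933, 8033]
[period 2]
Births: 4757 × 0.452 = 2150
Band 2: 2802 × 0.976 = 2735
Band 3: 7466 × 0.961 = 7175
Band 4: 4757 × 0.957 = 4552
Band 5: 5933 × 0.96 + 8033 × 0.356 = 5696 + 2860 = 8556
→ [2150, 2735, 7175, 4552, 8556]
[period 3]
Births: 7175 × 0.452 = 3243
Band 2: 2150 × 0.976 = 2098
Band 3: 2735 × 0.961 = 2628
Band 4: 7175 × 0.957 = 6866
Band 5: 4552 × 0.96 + 8556 × 0.356 = 4370 + 3046 = 7416
→ [3243, 2098, 2628, 6866, 7416]
Dependents (band 0–9 + band 40+) = 3243 + 7416 = 10659; working-age = 11592; ratio = 10659/11592 × 100 = 92.0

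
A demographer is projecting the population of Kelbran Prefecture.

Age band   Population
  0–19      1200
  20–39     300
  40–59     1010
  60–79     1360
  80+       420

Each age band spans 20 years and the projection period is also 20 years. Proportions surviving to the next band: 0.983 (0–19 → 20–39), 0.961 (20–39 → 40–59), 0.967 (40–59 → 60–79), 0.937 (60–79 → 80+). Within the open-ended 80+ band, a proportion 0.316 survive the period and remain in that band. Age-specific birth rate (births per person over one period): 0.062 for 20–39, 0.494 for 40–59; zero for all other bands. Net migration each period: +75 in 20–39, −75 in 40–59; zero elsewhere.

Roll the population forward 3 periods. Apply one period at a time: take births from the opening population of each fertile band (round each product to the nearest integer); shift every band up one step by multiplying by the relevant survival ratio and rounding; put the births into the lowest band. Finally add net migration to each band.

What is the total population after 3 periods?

3053

[period 1]
Births: 300 × 0.062 = 19, 1010 × 0.494 = 499 → total 518
20–39: 1200 × 0.983 = 1180
40–59: 300 × 0.961 = 288
60–79: 1010 × 0.967 = 977
80+: 1360 × 0.937 + 420 × 0.316 = 1274 + 133 = 1407
Net migration: 20–39 + 75 → 1255; 40–59 − 75 → 213
Giving 518 / 1255 / 213 / 977 / 1407.
[period 2]
Births: 1255 × 0.062 = 78, 213 × 0.494 = 105 → total 183
20–39: 518 × 0.983 = 509
40–59: 1255 × 0.961 = 1206
60–79: 213 × 0.967 = 206
80+: 977 × 0.937 + 1407 × 0.316 = 915 + 445 = 1360
Net migration: 20–39 + 75 → 584; 40–59 − 75 → 1131
Giving 183 / 584 / 1131 / 206 / 1360.
[period 3]
Births: 584 × 0.062 = 36, 1131 × 0.494 = 559 → total 595
20–39: 183 × 0.983 = 180
40–59: 584 × 0.961 = 561
60–79: 1131 × 0.967 = 1094
80+: 206 × 0.937 + 1360 × 0.316 = 193 + 430 = 623
Net migration: 20–39 + 75 → 255; 40–59 − 75 → 486
Giving 595 / 255 / 486 / 1094 / 623.
Total after period 3: 595 + 255 + 486 + 1094 + 623 = 3053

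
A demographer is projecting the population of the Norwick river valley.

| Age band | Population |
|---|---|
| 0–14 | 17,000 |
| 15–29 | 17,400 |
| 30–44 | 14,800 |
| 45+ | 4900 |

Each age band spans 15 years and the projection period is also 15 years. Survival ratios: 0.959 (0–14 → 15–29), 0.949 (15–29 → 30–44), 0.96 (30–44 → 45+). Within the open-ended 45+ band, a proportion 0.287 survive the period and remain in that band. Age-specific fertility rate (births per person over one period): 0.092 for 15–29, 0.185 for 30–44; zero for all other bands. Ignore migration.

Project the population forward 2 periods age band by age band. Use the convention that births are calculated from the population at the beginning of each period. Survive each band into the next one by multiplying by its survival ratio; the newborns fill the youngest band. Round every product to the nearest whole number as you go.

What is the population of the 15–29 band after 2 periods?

4161

After projecting period 1:
Births: 17400 × 0.092 = 1601  |  14800 × 0.185 = 2738 — total 4339
15–29: 17000 × 0.959 = 16303
30–44: 17400 × 0.949 = 16513
45+: 14800 × 0.96 + 4900 × 0.287 = 14208 + 1406 = 15614
→ [4339, 16303, 16513, 15614]
After projecting period 2:
Births: 16303 × 0.092 = 1500  |  16513 × 0.185 = 3055 — total 4555
15–29: 4339 × 0.959 = 4161
30–44: 16303 × 0.949 = 15472
45+: 16513 × 0.96 + 15614 × 0.287 = 15852 + 4481 = 20333
→ [4555, 4161, 15472, 20333]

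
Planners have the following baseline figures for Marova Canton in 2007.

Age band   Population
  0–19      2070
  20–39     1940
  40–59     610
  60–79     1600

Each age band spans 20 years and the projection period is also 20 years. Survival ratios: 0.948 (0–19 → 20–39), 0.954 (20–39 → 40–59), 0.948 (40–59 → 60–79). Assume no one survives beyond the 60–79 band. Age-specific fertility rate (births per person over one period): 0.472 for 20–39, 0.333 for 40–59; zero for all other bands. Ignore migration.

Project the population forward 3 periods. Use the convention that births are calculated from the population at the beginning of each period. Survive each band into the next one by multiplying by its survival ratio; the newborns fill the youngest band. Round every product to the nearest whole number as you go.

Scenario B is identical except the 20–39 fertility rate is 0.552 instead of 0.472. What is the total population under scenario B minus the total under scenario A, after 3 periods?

Period 1:
Births: 1940 * 0.472 = 916 ; 610 * 0.333 = 203 → total 1119
20–39: 2070 * 0.948 = 1962
40–59: 1940 * 0.954 = 1851
60–79: 610 * 0.948 = 578
End of period: [1119, 1962, 1851, 578]
Period 2:
Births: 1962 * 0.472 = 926 ; 1851 * 0.333 = 616 → total 1542
20–39: 1119 * 0.948 = 1061
40–59: 1962 * 0.954 = 1872
60–79: 1851 * 0.948 = 1755
End of period: [1542, 1061, 1872, 1755]
Period 3:
Births: 1061 * 0.472 = 501 ; 1872 * 0.333 = 623 → total 1124
20–39: 1542 * 0.948 = 1462
40–59: 1061 * 0.954 = 1012
60–79: 1872 * 0.948 = 1775
End of period: [1124, 1462, 1012, 1775]
Scenario A total after 3 periods: 5373
Scenario B projection —
Period 1:
Births: 1940 * 0.552 = 1071 ; 610 * 0.333 = 203 → total 1274
20–39: 2070 * 0.948 = 1962
40–59: 1940 * 0.954 = 1851
60–79: 610 * 0.948 = 578
End of period: [1274, 1962, 1851, 578]
Period 2:
Births: 1962 * 0.552 = 1083 ; 1851 * 0.333 = 616 → total 1699
20–39: 1274 * 0.948 = 1208
40–59: 1962 * 0.954 = 1872
60–79: 1851 * 0.948 = 1755
End of period: [1699, 1208, 1872, 1755]
Period 3:
Births: 1208 * 0.552 = 667 ; 1872 * 0.333 = 623 → total 1290
20–39: 1699 * 0.948 = 1611
40–59: 1208 * 0.954 = 1152
60–79: 1872 * 0.948 = 1775
End of period: [1290, 1611, 1152, 1775]
Scenario B total after 3 periods: 5828
Difference B − A = 5828 − 5373 = 455

455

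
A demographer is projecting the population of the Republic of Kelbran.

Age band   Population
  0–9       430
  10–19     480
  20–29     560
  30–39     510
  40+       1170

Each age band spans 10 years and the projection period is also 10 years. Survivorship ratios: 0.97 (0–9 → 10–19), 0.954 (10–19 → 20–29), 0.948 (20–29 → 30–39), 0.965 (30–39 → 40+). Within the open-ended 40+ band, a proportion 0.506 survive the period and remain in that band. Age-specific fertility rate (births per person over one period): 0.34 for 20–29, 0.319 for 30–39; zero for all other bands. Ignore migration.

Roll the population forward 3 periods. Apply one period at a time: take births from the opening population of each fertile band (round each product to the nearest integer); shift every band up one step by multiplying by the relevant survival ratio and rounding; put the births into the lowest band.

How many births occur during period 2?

325

Period 1.
Births: 560 * 0.34 = 190  |  510 * 0.319 = 163 → 353
10–19: 430 * 0.97 = 417
20–29: 480 * 0.954 = 458
30–39: 560 * 0.948 = 531
40+: 510 * 0.965 + 1170 * 0.506 = 492 + 592 = 1084
Population now: 0–9=353, 10–19=417, 20–29=458, 30–39=531, 40+=1084
Period 2.
Births: 458 * 0.34 = 156  |  531 * 0.319 = 169 → 325
10–19: 353 * 0.97 = 342
20–29: 417 * 0.954 = 398
30–39: 458 * 0.948 = 434
40+: 531 * 0.965 + 1084 * 0.506 = 512 + 549 = 1061
Population now: 0–9=325, 10–19=342, 20–29=398, 30–39=434, 40+=1061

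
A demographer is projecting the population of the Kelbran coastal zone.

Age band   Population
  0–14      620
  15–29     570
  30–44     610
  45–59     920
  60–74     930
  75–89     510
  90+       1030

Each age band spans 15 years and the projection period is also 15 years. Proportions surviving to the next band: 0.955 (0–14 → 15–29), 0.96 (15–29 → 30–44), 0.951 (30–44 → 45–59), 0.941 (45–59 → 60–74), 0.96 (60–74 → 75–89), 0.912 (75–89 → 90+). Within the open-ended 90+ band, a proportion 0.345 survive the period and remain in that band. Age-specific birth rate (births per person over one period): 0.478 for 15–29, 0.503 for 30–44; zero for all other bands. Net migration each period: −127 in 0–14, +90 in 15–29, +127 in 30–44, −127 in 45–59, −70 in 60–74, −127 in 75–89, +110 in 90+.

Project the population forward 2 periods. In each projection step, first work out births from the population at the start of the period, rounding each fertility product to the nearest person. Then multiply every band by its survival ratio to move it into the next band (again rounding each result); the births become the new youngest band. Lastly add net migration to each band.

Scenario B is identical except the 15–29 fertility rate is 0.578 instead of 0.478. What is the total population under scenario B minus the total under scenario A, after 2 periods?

(Groups numbered youngest = 1 to oldest = 7.)
[period 1]
Births: 570 * 0.478 = 272 ; 610 * 0.503 = 307 → 579
Group 2: 620 * 0.955 = 592
Group 3: 570 * 0.96 = 547
Group 4: 610 * 0.951 = 580
Group 5: 920 * 0.941 = 866
Group 6: 930 * 0.96 = 893
Group 7: 510 * 0.912 + 1030 * 0.345 = 465 + 355 = 820
Net migration: Group 1 − 127 → 452; Group 2 + 90 → 682; Group 3 + 127 → 674; Group 4 − 127 → 453; Group 5 − 70 → 796; Group 6 − 127 → 766; Group 7 + 110 → 930
→ [452, 682, 674, 453, 796, 766, 930]
[period 2]
Births: 682 * 0.478 = 326 ; 674 * 0.503 = 339 → 665
Group 2: 452 * 0.955 = 432
Group 3: 682 * 0.96 = 655
Group 4: 674 * 0.951 = 641
Group 5: 453 * 0.941 = 426
Group 6: 796 * 0.96 = 764
Group 7: 766 * 0.912 + 930 * 0.345 = 699 + 321 = 1020
Net migration: Group 1 − 127 → 538; Group 2 + 90 → 522; Group 3 + 127 → 782; Group 4 − 127 → 514; Group 5 − 70 → 356; Group 6 − 127 → 637; Group 7 + 110 → 1130
→ [538, 522, 782, 514, 356, 637, 1130]
Scenario A total after 2 periods: 4479
Scenario B projection —
[period 1]
Births: 570 * 0.578 = 329 ; 610 * 0.503 = 307 → 636
Group 2: 620 * 0.955 = 592
Group 3: 570 * 0.96 = 547
Group 4: 610 * 0.951 = 580
Group 5: 920 * 0.941 = 866
Group 6: 930 * 0.96 = 893
Group 7: 510 * 0.912 + 1030 * 0.345 = 465 + 355 = 820
Net migration: Group 1 − 127 → 509; Group 2 + 90 → 682; Group 3 + 127 → 674; Group 4 − 127 → 453; Group 5 − 70 → 796; Group 6 − 127 → 766; Group 7 + 110 → 930
→ [509, 682, 674, 453, 796, 766, 930]
[period 2]
Births: 682 * 0.578 = 394 ; 674 * 0.503 = 339 → 733
Group 2: 509 * 0.955 = 486
Group 3: 682 * 0.96 = 655
Group 4: 674 * 0.951 = 641
Group 5: 453 * 0.941 = 426
Group 6: 796 * 0.96 = 764
Group 7: 766 * 0.912 + 930 * 0.345 = 699 + 321 = 1020
Net migration: Group 1 − 127 → 606; Group 2 + 90 → 576; Group 3 + 127 → 782; Group 4 − 127 → 514; Group 5 − 70 → 356; Group 6 − 127 → 637; Group 7 + 110 → 1130
→ [606, 576, 782, 514, 356, 637, 1130]
Scenario B total after 2 periods: 4601
Difference B − A = 4601 − 4479 = 122

122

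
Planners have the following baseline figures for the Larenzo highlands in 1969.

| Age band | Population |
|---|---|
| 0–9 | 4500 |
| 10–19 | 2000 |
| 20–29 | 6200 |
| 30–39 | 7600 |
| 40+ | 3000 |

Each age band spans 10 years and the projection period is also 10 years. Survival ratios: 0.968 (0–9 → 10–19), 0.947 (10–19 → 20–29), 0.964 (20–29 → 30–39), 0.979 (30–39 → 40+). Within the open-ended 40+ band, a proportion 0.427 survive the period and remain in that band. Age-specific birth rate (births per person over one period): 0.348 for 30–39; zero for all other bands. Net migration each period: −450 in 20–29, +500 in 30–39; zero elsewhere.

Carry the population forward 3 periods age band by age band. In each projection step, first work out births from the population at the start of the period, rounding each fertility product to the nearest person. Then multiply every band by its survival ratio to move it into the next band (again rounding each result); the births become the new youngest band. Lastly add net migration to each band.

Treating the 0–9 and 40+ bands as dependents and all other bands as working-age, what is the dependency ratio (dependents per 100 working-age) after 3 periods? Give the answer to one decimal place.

Numbering the groups 1..5 from youngest to oldest:
[period 1]
Births: 7600 * 0.348 = 2645
Group 2: 4500 * 0.968 = 4356
Group 3: 2000 * 0.947 = 1894
Group 4: 6200 * 0.964 = 5977
Group 5: 7600 * 0.979 + 3000 * 0.427 = 7440 + 1281 = 8721
Net migration: Group 3 − 450 → 1444; Group 4 + 500 → 6477
Population now: 0–9=2645, 10–19=4356, 20–29=1444, 30–39=6477, 40+=8721
[period 2]
Births: 6477 * 0.348 = 2254
Group 2: 2645 * 0.968 = 2560
Group 3: 4356 * 0.947 = 4125
Group 4: 1444 * 0.964 = 1392
Group 5: 6477 * 0.979 + 8721 * 0.427 = 6341 + 3724 = 10065
Net migration: Group 3 − 450 → 3675; Group 4 + 500 → 1892
Population now: 0–9=2254, 10–19=2560, 20–29=3675, 30–39=1892, 40+=10065
[period 3]
Births: 1892 * 0.348 = 658
Group 2: 2254 * 0.968 = 2182
Group 3: 2560 * 0.947 = 2424
Group 4: 3675 * 0.964 = 3543
Group 5: 1892 * 0.979 + 10065 * 0.427 = 1852 + 4298 = 6150
Net migration: Group 3 − 450 → 1974; Group 4 + 500 → 4043
Population now: 0–9=658, 10–19=2182, 20–29=1974, 30–39=4043, 40+=6150
Dependents (band 0–9 + band 40+) = 658 + 6150 = 6808; working-age = 8199; ratio = 6808/8199 × 100 = 83.0

83.0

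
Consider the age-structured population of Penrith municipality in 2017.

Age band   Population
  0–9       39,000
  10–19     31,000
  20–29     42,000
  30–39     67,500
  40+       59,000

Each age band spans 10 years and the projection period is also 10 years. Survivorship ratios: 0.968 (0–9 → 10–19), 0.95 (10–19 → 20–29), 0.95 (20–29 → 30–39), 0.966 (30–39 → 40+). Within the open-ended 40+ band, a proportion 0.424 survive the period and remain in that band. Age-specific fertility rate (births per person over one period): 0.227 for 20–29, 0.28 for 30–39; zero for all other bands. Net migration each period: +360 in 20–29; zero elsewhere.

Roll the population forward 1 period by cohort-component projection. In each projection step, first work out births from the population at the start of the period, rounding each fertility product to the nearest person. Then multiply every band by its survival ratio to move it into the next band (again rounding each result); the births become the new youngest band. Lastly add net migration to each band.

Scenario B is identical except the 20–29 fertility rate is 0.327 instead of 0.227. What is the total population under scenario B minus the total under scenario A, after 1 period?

4200

Period 1:
Births: 42000 * 0.227 = 9534  |  67500 * 0.28 = 18900 → 28434
10–19: 39000 * 0.968 = 37752
20–29: 31000 * 0.95 = 29450
30–39: 42000 * 0.95 = 39900
40+: 67500 * 0.966 + 59000 * 0.424 = 65205 + 25016 = 90221
Net migration: 20–29 + 360 → 29810
End of period: [28434, 37752, 29810, 39900, 90221]
Scenario A total after 1 period: 226117
Scenario B projection —
Period 1:
Births: 42000 * 0.327 = 13734  |  67500 * 0.28 = 18900 → 32634
10–19: 39000 * 0.968 = 37752
20–29: 31000 * 0.95 = 29450
30–39: 42000 * 0.95 = 39900
40+: 67500 * 0.966 + 59000 * 0.424 = 65205 + 25016 = 90221
Net migration: 20–29 + 360 → 29810
End of period: [32634, 37752, 29810, 39900, 90221]
Scenario B total after 1 period: 230317
Difference B − A = 230317 − 226117 = 4200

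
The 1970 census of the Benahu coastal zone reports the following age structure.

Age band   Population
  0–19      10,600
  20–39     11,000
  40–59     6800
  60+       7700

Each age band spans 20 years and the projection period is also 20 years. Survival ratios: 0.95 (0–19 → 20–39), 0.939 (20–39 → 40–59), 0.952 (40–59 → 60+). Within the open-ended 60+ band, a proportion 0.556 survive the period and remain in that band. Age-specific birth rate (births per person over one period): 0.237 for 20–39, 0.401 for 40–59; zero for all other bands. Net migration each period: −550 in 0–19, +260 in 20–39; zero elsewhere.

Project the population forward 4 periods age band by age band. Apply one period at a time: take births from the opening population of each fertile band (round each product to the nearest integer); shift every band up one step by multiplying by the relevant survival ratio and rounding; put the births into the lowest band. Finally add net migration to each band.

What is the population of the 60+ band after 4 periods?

After projecting period 1:
Births: 11000 * 0.237 = 2607  |  6800 * 0.401 = 2727 ⇒ total 5334
20–39: 10600 * 0.95 = 10070
40–59: 11000 * 0.939 = 10329
60+: 6800 * 0.952 + 7700 * 0.556 = 6474 + 4281 = 10755
Net migration: 0–19 − 550 → 4784; 20–39 + 260 → 10330
→ [4784, 10330, 10329, 10755]
After projecting period 2:
Births: 10330 * 0.237 = 2448  |  10329 * 0.401 = 4142 ⇒ total 6590
20–39: 4784 * 0.95 = 4545
40–59: 10330 * 0.939 = 9700
60+: 10329 * 0.952 + 10755 * 0.556 = 9833 + 5980 = 15813
Net migration: 0–19 − 550 → 6040; 20–39 + 260 → 4805
→ [6040, 4805, 9700, 15813]
After projecting period 3:
Births: 4805 * 0.237 = 1139  |  9700 * 0.401 = 3890 ⇒ total 5029
20–39: 6040 * 0.95 = 5738
40–59: 4805 * 0.939 = 4512
60+: 9700 * 0.952 + 15813 * 0.556 = 9234 + 8792 = 18026
Net migration: 0–19 − 550 → 4479; 20–39 + 260 → 5998
→ [4479, 5998, 4512, 18026]
After projecting period 4:
Births: 5998 * 0.237 = 1422  |  4512 * 0.401 = 1809 ⇒ total 3231
20–39: 4479 * 0.95 = 4255
40–59: 5998 * 0.939 = 5632
60+: 4512 * 0.952 + 18026 * 0.556 = 4295 + 10022 = 14317
Net migration: 0–19 − 550 → 2681; 20–39 + 260 → 4515
→ [2681, 4515, 5632, 14317]

14317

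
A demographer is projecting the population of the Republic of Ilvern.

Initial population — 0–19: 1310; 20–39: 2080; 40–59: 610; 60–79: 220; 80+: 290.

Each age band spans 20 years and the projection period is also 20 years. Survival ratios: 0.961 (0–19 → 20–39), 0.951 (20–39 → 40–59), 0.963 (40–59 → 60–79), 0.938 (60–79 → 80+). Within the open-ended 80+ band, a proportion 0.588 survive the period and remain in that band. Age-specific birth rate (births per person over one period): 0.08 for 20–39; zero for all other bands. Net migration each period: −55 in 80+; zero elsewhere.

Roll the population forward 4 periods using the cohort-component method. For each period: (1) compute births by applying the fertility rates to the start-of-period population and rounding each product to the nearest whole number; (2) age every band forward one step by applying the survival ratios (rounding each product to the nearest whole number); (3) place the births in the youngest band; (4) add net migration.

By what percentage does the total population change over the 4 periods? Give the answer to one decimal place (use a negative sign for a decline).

-43.7

Period 1.
Births: 2080 × 0.08 = 166
20–39: 1310 × 0.961 = 1259
40–59: 2080 × 0.951 = 1978
60–79: 610 × 0.963 = 587
80+: 220 × 0.938 + 290 × 0.588 = 206 + 171 = 377
Net migration: 80+ − 55 → 322
Population now: 0–19=166, 20–39=1259, 40–59=1978, 60–79=587, 80+=322
Period 2.
Births: 1259 × 0.08 = 101
20–39: 166 × 0.961 = 160
40–59: 1259 × 0.951 = 1197
60–79: 1978 × 0.963 = 1905
80+: 587 × 0.938 + 322 × 0.588 = 551 + 189 = 740
Net migration: 80+ − 55 → 685
Population now: 0–19=101, 20–39=160, 40–59=1197, 60–79=1905, 80+=685
Period 3.
Births: 160 × 0.08 = 13
20–39: 101 × 0.961 = 97
40–59: 160 × 0.951 = 152
60–79: 1197 × 0.963 = 1153
80+: 1905 × 0.938 + 685 × 0.588 = 1787 + 403 = 2190
Net migration: 80+ − 55 → 2135
Population now: 0–19=13, 20–39=97, 40–59=152, 60–79=1153, 80+=2135
Period 4.
Births: 97 × 0.08 = 8
20–39: 13 × 0.961 = 12
40–59: 97 × 0.951 = 92
60–79: 152 × 0.963 = 146
80+: 1153 × 0.938 + 2135 × 0.588 = 1082 + 1255 = 2337
Net migration: 80+ − 55 → 2282
Population now: 0–19=8, 20–39=12, 40–59=92, 60–79=146, 80+=2282
Total: 4510 → 2540; change = -1970; percentage change = -43.7%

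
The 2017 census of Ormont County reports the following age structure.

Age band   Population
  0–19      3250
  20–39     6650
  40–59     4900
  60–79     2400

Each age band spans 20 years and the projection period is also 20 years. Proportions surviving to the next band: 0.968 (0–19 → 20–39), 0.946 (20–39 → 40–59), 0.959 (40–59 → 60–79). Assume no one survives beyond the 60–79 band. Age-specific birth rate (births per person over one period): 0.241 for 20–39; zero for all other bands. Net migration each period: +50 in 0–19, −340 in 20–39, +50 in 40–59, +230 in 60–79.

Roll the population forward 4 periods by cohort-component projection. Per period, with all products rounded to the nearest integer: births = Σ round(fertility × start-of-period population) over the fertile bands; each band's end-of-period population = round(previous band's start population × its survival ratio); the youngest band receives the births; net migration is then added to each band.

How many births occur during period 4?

87

Period 1:
Births: 6650 * 0.241 = 1603
20–39: 3250 * 0.968 = 3146
40–59: 6650 * 0.946 = 6291
60–79: 4900 * 0.959 = 4699
Net migration: 0–19 + 50 → 1653; 20–39 − 340 → 2806; 40–59 + 50 → 6341; 60–79 + 230 → 4929
End of period: [1653, 2806, 6341, 4929]
Period 2:
Births: 2806 * 0.241 = 676
20–39: 1653 * 0.968 = 1600
40–59: 2806 * 0.946 = 2654
60–79: 6341 * 0.959 = 6081
Net migration: 0–19 + 50 → 726; 20–39 − 340 → 1260; 40–59 + 50 → 2704; 60–79 + 230 → 6311
End of period: [726, 1260, 2704, 6311]
Period 3:
Births: 1260 * 0.241 = 304
20–39: 726 * 0.968 = 703
40–59: 1260 * 0.946 = 1192
60–79: 2704 * 0.959 = 2593
Net migration: 0–19 + 50 → 354; 20–39 − 340 → 363; 40–59 + 50 → 1242; 60–79 + 230 → 2823
End of period: [354, 363, 1242, 2823]
Period 4:
Births: 363 * 0.241 = 87
20–39: 354 * 0.968 = 343
40–59: 363 * 0.946 = 343
60–79: 1242 * 0.959 = 1191
Net migration: 0–19 + 50 → 137; 20–39 − 340 → 3; 40–59 + 50 → 393; 60–79 + 230 → 1421
End of period: [137, 3, 393, 1421]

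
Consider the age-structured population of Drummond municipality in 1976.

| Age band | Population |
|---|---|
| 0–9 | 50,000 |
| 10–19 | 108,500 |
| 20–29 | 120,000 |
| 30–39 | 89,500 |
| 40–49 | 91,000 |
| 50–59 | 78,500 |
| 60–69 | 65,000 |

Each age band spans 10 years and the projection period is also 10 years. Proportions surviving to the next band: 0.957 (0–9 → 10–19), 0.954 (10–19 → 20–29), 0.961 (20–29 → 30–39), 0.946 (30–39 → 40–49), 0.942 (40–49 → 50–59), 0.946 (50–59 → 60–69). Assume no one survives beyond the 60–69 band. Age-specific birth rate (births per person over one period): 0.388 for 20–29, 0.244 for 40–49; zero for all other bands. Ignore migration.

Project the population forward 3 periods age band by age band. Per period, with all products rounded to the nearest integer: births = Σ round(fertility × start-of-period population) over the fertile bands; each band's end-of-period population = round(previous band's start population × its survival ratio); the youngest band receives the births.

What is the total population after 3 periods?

Period 1:
Births: 120000 × 0.388 = 46560, 91000 × 0.244 = 22204 ⇒ total 68764
10–19: 50000 × 0.957 = 47850
20–29: 108500 × 0.954 = 103509
30–39: 120000 × 0.961 = 115320
40–49: 89500 × 0.946 = 84667
50–59: 91000 × 0.942 = 85722
60–69: 78500 × 0.946 = 74261
Population now: 0–9=68764, 10–19=47850, 20–29=103509, 30–39=115320, 40–49=84667, 50–59=85722, 60–69=74261
Period 2:
Births: 103509 × 0.388 = 40161, 84667 × 0.244 = 20659 ⇒ total 60820
10–19: 68764 × 0.957 = 65807
20–29: 47850 × 0.954 = 45649
30–39: 103509 × 0.961 = 99472
40–49: 115320 × 0.946 = 109093
50–59: 84667 × 0.942 = 79756
60–69: 85722 × 0.946 = 81093
Population now: 0–9=60820, 10–19=65807, 20–29=45649, 30–39=99472, 40–49=109093, 50–59=79756, 60–69=81093
Period 3:
Births: 45649 × 0.388 = 17712, 109093 × 0.244 = 26619 ⇒ total 44331
10–19: 60820 × 0.957 = 58205
20–29: 65807 × 0.954 = 62780
30–39: 45649 × 0.961 = 43869
40–49: 99472 × 0.946 = 94101
50–59: 109093 × 0.942 = 102766
60–69: 79756 × 0.946 = 75449
Population now: 0–9=44331, 10–19=58205, 20–29=62780, 30–39=43869, 40–49=94101, 50–59=102766, 60–69=75449
Total after period 3: 44331 + 58205 + 62780 + 43869 + 94101 + 102766 + 75449 = 481501

481501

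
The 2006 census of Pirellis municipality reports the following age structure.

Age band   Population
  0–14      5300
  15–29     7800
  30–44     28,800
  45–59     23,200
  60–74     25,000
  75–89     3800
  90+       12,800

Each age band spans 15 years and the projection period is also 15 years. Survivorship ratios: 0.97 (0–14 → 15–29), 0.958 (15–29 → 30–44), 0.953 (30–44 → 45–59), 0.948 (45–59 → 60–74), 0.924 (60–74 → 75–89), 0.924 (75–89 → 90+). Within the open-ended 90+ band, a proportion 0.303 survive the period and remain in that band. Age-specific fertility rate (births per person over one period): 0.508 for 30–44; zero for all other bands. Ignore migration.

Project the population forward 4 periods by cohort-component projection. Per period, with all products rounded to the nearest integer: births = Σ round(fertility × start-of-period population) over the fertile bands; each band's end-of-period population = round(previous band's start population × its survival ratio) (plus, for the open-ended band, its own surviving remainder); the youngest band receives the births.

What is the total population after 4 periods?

66574

Period 1.
Births: 28800 × 0.508 = 14630
15–29: 5300 × 0.97 = 5141
30–44: 7800 × 0.958 = 7472
45–59: 28800 × 0.953 = 27446
60–74: 23200 × 0.948 = 21994
75–89: 25000 × 0.924 = 23100
90+: 3800 × 0.924 + 12800 × 0.303 = 3511 + 3878 = 7389
End of period: [14630, 5141, 7472, 27446, 21994, 23100, 7389]
Period 2.
Births: 7472 × 0.508 = 3796
15–29: 14630 × 0.97 = 14191
30–44: 5141 × 0.958 = 4925
45–59: 7472 × 0.953 = 7121
60–74: 27446 × 0.948 = 26019
75–89: 21994 × 0.924 = 20322
90+: 23100 × 0.924 + 7389 × 0.303 = 21344 + 2239 = 23583
End of period: [3796, 14191, 4925, 7121, 26019, 20322, 23583]
Period 3.
Births: 4925 × 0.508 = 2502
15–29: 3796 × 0.97 = 3682
30–44: 14191 × 0.958 = 13595
45–59: 4925 × 0.953 = 4694
60–74: 7121 × 0.948 = 6751
75–89: 26019 × 0.924 = 24042
90+: 20322 × 0.924 + 23583 × 0.303 = 18778 + 7146 = 25924
End of period: [2502, 3682, 13595, 4694, 6751, 24042, 25924]
Period 4.
Births: 13595 × 0.508 = 6906
15–29: 2502 × 0.97 = 2427
30–44: 3682 × 0.958 = 3527
45–59: 13595 × 0.953 = 12956
60–74: 4694 × 0.948 = 4450
75–89: 6751 × 0.924 = 6238
90+: 24042 × 0.924 + 25924 × 0.303 = 22215 + 7855 = 30070
End of period: [6906, 2427, 3527, 12956, 4450, 6238, 30070]
Total after period 4: 6906 + 2427 + 3527 + 12956 + 4450 + 6238 + 30070 = 66574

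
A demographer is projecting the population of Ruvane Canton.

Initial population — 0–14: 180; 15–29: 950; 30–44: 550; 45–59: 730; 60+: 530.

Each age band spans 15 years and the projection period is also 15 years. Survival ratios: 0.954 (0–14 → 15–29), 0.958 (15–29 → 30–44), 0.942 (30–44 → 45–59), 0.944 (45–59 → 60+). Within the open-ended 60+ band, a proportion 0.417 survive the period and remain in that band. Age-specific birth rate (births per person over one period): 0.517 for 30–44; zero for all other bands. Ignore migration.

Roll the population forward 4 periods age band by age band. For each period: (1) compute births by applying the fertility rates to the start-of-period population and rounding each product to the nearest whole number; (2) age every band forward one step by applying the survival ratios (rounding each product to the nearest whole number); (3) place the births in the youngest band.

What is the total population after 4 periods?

1523

Period 1.
Births: 550 * 0.517 = 284
15–29: 180 * 0.954 = 172
30–44: 950 * 0.958 = 910
45–59: 550 * 0.942 = 518
60+: 730 * 0.944 + 530 * 0.417 = 689 + 221 = 910
End of period: [284, 172, 910, 518, 910]
Period 2.
Births: 910 * 0.517 = 470
15–29: 284 * 0.954 = 271
30–44: 172 * 0.958 = 165
45–59: 910 * 0.942 = 857
60+: 518 * 0.944 + 910 * 0.417 = 489 + 379 = 868
End of period: [470, 271, 165, 857, 868]
Period 3.
Births: 165 * 0.517 = 85
15–29: 470 * 0.954 = 448
30–44: 271 * 0.958 = 260
45–59: 165 * 0.942 = 155
60+: 857 * 0.944 + 868 * 0.417 = 809 + 362 = 1171
End of period: [85, 448, 260, 155, 1171]
Period 4.
Births: 260 * 0.517 = 134
15–29: 85 * 0.954 = 81
30–44: 448 * 0.958 = 429
45–59: 260 * 0.942 = 245
60+: 155 * 0.944 + 1171 * 0.417 = 146 + 488 = 634
End of period: [134, 81, 429, 245, 634]
Total after period 4: 134 + 81 + 429 + 245 + 634 = 1523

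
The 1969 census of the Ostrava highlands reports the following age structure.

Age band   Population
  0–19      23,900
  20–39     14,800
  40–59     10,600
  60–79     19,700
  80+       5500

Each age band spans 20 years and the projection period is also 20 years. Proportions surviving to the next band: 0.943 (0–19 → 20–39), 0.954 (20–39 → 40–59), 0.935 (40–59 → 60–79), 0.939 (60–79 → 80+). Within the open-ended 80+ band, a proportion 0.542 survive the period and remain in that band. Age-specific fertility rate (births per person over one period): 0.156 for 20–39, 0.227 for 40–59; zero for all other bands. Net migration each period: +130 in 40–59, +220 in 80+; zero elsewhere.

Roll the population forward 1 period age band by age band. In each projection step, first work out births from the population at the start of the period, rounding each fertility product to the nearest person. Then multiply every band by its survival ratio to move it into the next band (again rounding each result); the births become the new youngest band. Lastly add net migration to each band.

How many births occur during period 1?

— Period 1 —
Births: 14800 * 0.156 = 2309  |  10600 * 0.227 = 2406 → total 4715
20–39: 23900 * 0.943 = 22538
40–59: 14800 * 0.954 = 14119
60–79: 10600 * 0.935 = 9911
80+: 19700 * 0.939 + 5500 * 0.542 = 18498 + 2981 = 21479
Net migration: 40–59 + 130 → 14249; 80+ + 220 → 21699
→ [4715, 22538, 14249, 9911, 21699]

4715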